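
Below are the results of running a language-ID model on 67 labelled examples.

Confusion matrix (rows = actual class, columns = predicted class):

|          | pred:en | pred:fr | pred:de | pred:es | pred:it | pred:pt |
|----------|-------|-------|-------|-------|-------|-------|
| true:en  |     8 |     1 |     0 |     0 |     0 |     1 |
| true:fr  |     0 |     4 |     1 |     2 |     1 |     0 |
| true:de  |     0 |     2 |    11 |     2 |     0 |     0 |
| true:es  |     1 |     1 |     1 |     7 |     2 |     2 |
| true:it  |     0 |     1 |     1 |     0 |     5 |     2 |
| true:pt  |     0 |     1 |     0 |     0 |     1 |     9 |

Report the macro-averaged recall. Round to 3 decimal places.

0.651

Per-class recall (TP/(TP+FN)):
  en: TP=8, FN=1+0+0+0+1=2 → 8/10 = 0.8000
  fr: TP=4, FN=0+1+2+1+0=4 → 4/8 = 0.5000
  de: TP=11, FN=0+2+2+0+0=4 → 11/15 = 0.7333
  es: TP=7, FN=1+1+1+2+2=7 → 7/14 = 0.5000
  it: TP=5, FN=0+1+1+0+2=4 → 5/9 = 0.5556
  pt: TP=9, FN=0+1+0+0+1=2 → 9/11 = 0.8182
Macro-recall = mean = (0.8000 + 0.5000 + 0.7333 + 0.5000 + 0.5556 + 0.8182) / 6 = 0.651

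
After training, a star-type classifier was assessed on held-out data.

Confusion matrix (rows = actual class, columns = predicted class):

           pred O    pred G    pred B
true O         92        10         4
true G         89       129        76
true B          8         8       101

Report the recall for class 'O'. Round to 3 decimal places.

recall = TP/(TP+FN).
O: TP=92, FN=10+4=14 → 92/106 = 0.8679

0.868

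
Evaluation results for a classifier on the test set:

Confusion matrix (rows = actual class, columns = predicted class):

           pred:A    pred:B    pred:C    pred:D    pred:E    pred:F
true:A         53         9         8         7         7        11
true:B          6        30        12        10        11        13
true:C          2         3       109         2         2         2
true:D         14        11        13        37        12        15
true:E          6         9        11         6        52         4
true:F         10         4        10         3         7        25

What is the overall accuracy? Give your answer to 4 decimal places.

Accuracy = trace / total = (53+30+109+37+52+25=306) / 546 = 306/546 = 0.5604

0.5604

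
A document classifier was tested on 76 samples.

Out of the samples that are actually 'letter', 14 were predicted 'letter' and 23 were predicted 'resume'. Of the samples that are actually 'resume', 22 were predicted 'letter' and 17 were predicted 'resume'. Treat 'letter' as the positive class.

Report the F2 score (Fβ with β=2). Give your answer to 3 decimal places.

0.380

Fβ = (1+β²)·TP / ((1+β²)·TP + β²·FN + FP), with β²=4
= 5·14 / (5·14 + 4·23 + 22) = 0.380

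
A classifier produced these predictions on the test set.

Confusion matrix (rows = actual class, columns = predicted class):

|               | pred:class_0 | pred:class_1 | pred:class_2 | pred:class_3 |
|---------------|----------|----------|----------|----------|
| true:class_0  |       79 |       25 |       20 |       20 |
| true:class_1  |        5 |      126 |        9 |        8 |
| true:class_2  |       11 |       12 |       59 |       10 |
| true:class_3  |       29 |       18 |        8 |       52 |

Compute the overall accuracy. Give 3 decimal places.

0.644

Accuracy = trace / total = (79+126+59+52=316) / 491 = 316/491 = 0.644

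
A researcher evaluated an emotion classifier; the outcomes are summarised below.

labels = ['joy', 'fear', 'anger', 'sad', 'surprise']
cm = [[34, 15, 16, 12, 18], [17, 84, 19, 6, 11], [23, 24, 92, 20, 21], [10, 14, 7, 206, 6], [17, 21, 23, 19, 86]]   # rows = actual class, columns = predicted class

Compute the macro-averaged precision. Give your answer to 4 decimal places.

0.5686

Per-class precision (TP/(TP+FP)):
  joy: TP=34, FP=17+23+10+17=67 → 34/101 = 0.33663
  fear: TP=84, FP=15+24+14+21=74 → 84/158 = 0.53165
  anger: TP=92, FP=16+19+7+23=65 → 92/157 = 0.58599
  sad: TP=206, FP=12+6+20+19=57 → 206/263 = 0.78327
  surprise: TP=86, FP=18+11+21+6=56 → 86/142 = 0.60563
Macro-precision = mean = (0.33663 + 0.53165 + 0.58599 + 0.78327 + 0.60563) / 5 = 0.5686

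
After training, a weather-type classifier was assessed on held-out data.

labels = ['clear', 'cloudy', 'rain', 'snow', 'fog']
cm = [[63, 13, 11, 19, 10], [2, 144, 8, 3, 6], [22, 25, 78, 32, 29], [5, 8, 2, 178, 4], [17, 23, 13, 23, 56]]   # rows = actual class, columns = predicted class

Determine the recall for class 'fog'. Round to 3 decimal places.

0.424

recall = TP/(TP+FN).
fog: TP=56, FN=17+23+13+23=76 → 56/132 = 0.4242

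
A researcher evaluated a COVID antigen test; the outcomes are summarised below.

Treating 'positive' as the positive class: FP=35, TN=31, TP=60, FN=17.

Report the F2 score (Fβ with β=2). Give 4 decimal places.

0.7444

Fβ = (1+β²)·TP / ((1+β²)·TP + β²·FN + FP), with β²=4
= 5·60 / (5·60 + 4·17 + 35) = 0.7444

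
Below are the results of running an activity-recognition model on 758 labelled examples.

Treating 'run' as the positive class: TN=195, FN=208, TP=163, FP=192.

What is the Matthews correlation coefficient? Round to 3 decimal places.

MCC = (TP·TN − FP·FN) / √((TP+FP)(TP+FN)(TN+FP)(TN+FN))
Numerator = 163·195 − 192·208 = -8151
Denominator = √(355·371·387·403) = √20540843505 = 143320.7714
MCC = -8151 / 143320.7714 = -0.057

-0.057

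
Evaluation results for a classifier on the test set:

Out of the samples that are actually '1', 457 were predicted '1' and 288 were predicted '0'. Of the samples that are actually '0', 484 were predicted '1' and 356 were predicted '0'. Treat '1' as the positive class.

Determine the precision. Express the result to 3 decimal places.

0.486

Precision = TP/(TP+FP) = 457/(457+484) = 457/941 = 0.486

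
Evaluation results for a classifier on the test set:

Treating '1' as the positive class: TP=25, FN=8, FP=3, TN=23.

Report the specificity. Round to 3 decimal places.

0.885

Specificity = TN/(TN+FP) = 23/(23+3) = 0.885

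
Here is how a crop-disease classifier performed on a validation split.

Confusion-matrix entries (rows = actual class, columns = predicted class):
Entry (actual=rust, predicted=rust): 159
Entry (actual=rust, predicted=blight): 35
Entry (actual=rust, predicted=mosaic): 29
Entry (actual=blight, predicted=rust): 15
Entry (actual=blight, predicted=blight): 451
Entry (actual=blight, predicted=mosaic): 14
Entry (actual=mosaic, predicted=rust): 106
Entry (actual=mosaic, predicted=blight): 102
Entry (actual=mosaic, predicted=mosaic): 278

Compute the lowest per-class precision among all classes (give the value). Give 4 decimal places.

0.5679

Per-class precision (TP/(TP+FP)):
  rust: TP=159, FP=15+106=121 → 159/280 = 0.56786
  blight: TP=451, FP=35+102=137 → 451/588 = 0.76701
  mosaic: TP=278, FP=29+14=43 → 278/321 = 0.86604
Lowest is class 'rust' with precision = 0.5679.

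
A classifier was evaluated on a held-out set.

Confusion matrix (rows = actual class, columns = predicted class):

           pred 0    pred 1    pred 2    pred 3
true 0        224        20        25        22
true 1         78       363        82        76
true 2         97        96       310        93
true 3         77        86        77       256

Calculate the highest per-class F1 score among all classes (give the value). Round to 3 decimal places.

0.624

Per-class F1 score (2·TP/(2·TP+FP+FN)):
  0: TP=224, FP=78+97+77=252, FN=20+25+22=67 → 448/767 = 0.5841
  1: TP=363, FP=20+96+86=202, FN=78+82+76=236 → 726/1164 = 0.6237
  2: TP=310, FP=25+82+77=184, FN=97+96+93=286 → 620/1090 = 0.5688
  3: TP=256, FP=22+76+93=191, FN=77+86+77=240 → 512/943 = 0.5429
Highest is class '1' with F1 score = 0.624.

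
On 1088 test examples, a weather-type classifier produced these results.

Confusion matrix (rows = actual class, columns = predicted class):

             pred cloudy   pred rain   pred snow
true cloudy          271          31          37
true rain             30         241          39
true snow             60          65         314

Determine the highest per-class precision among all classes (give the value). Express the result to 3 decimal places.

Per-class precision (TP/(TP+FP)):
  cloudy: TP=271, FP=30+60=90 → 271/361 = 0.7507
  rain: TP=241, FP=31+65=96 → 241/337 = 0.7151
  snow: TP=314, FP=37+39=76 → 314/390 = 0.8051
Highest is class 'snow' with precision = 0.805.

0.805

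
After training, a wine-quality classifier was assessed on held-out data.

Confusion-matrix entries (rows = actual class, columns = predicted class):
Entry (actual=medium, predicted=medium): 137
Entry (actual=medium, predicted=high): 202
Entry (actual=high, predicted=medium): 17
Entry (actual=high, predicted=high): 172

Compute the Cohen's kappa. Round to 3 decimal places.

0.258

Observed agreement pₒ = trace/N = 309/528 = 0.5852
Expected agreement pₑ = Σ (rowᵢ·colᵢ)/N² = (339·154 + 189·374)/528² = 0.4408
κ = (pₒ − pₑ)/(1 − pₑ) = (0.5852 − 0.4408)/(1 − 0.4408) = 0.258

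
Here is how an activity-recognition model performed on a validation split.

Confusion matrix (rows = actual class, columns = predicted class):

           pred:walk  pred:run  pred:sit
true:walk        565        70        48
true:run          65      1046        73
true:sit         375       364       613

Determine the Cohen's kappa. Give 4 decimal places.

Observed agreement pₒ = trace/N = 2224/3219 = 0.69090
Expected agreement pₑ = Σ (rowᵢ·colᵢ)/N² = (683·1005 + 1184·1480 + 1352·734)/3219² = 0.33112
κ = (pₒ − pₑ)/(1 − pₑ) = (0.69090 − 0.33112)/(1 − 0.33112) = 0.5379

0.5379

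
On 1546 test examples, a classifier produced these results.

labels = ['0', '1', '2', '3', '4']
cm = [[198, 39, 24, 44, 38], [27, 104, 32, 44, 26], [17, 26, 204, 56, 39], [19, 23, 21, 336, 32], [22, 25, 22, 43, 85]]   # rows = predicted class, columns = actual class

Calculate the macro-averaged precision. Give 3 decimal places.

Per-class precision (TP/(TP+FP)):
  0: TP=198, FP=39+24+44+38=145 → 198/343 = 0.5773
  1: TP=104, FP=27+32+44+26=129 → 104/233 = 0.4464
  2: TP=204, FP=17+26+56+39=138 → 204/342 = 0.5965
  3: TP=336, FP=19+23+21+32=95 → 336/431 = 0.7796
  4: TP=85, FP=22+25+22+43=112 → 85/197 = 0.4315
Macro-precision = mean = (0.5773 + 0.4464 + 0.5965 + 0.7796 + 0.4315) / 5 = 0.566

0.566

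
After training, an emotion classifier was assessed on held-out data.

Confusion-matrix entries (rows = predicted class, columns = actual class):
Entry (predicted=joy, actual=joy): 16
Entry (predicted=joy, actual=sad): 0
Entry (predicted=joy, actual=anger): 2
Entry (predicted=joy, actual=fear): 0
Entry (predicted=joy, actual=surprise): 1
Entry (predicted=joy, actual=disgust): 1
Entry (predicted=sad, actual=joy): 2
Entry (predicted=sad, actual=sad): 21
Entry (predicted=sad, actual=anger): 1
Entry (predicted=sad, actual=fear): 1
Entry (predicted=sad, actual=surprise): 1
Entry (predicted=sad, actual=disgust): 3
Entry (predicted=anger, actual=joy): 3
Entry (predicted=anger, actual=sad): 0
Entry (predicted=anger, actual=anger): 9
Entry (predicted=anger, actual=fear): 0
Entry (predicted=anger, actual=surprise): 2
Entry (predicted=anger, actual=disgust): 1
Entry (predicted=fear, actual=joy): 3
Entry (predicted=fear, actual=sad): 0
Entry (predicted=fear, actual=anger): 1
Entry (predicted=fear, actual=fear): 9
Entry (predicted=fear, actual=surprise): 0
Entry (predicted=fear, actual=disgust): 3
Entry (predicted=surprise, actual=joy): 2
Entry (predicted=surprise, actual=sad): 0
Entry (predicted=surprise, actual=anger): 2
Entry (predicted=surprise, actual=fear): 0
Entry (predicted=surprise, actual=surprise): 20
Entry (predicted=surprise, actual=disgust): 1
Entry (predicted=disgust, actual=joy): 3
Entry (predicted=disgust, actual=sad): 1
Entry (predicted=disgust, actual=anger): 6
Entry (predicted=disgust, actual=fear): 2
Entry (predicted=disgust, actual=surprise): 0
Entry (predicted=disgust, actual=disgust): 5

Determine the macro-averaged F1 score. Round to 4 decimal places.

0.6264

Per-class F1 score (2·TP/(2·TP+FP+FN)):
  joy: TP=16, FP=0+2+0+1+1=4, FN=2+3+3+2+3=13 → 32/49 = 0.65306
  sad: TP=21, FP=2+1+1+1+3=8, FN=0+0+0+0+1=1 → 42/51 = 0.82353
  anger: TP=9, FP=3+0+0+2+1=6, FN=2+1+1+2+6=12 → 18/36 = 0.50000
  fear: TP=9, FP=3+0+1+0+3=7, FN=0+1+0+0+2=3 → 18/28 = 0.64286
  surprise: TP=20, FP=2+0+2+0+1=5, FN=1+1+2+0+0=4 → 40/49 = 0.81633
  disgust: TP=5, FP=3+1+6+2+0=12, FN=1+3+1+3+1=9 → 10/31 = 0.32258
Macro-F1 score = mean = (0.65306 + 0.82353 + 0.50000 + 0.64286 + 0.81633 + 0.32258) / 6 = 0.6264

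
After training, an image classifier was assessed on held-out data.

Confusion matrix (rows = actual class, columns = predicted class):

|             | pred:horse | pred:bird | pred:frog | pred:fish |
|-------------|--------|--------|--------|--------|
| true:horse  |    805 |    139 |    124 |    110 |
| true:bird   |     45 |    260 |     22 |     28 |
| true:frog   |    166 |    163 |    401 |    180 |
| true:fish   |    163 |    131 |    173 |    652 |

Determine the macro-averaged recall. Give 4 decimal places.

Per-class recall (TP/(TP+FN)):
  horse: TP=805, FN=139+124+110=373 → 805/1178 = 0.68336
  bird: TP=260, FN=45+22+28=95 → 260/355 = 0.73239
  frog: TP=401, FN=166+163+180=509 → 401/910 = 0.44066
  fish: TP=652, FN=163+131+173=467 → 652/1119 = 0.58266
Macro-recall = mean = (0.68336 + 0.73239 + 0.44066 + 0.58266) / 4 = 0.6098

0.6098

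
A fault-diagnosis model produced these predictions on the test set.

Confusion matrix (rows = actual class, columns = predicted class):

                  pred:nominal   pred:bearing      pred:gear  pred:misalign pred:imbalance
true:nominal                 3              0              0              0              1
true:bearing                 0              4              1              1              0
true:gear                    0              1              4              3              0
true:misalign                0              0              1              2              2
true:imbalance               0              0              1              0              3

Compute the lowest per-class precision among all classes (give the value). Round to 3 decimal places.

0.333

Per-class precision (TP/(TP+FP)):
  nominal: TP=3, FP=0+0+0+0=0 → 3/3 = 1.0000
  bearing: TP=4, FP=0+1+0+0=1 → 4/5 = 0.8000
  gear: TP=4, FP=0+1+1+1=3 → 4/7 = 0.5714
  misalign: TP=2, FP=0+1+3+0=4 → 2/6 = 0.3333
  imbalance: TP=3, FP=1+0+0+2=3 → 3/6 = 0.5000
Lowest is class 'misalign' with precision = 0.333.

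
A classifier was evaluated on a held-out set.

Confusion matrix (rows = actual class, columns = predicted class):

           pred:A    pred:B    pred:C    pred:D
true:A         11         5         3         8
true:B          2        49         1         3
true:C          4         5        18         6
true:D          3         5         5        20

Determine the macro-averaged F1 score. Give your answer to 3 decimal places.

Per-class F1 score (2·TP/(2·TP+FP+FN)):
  A: TP=11, FP=2+4+3=9, FN=5+3+8=16 → 22/47 = 0.4681
  B: TP=49, FP=5+5+5=15, FN=2+1+3=6 → 98/119 = 0.8235
  C: TP=18, FP=3+1+5=9, FN=4+5+6=15 → 36/60 = 0.6000
  D: TP=20, FP=8+3+6=17, FN=3+5+5=13 → 40/70 = 0.5714
Macro-F1 score = mean = (0.4681 + 0.8235 + 0.6000 + 0.5714) / 4 = 0.616

0.616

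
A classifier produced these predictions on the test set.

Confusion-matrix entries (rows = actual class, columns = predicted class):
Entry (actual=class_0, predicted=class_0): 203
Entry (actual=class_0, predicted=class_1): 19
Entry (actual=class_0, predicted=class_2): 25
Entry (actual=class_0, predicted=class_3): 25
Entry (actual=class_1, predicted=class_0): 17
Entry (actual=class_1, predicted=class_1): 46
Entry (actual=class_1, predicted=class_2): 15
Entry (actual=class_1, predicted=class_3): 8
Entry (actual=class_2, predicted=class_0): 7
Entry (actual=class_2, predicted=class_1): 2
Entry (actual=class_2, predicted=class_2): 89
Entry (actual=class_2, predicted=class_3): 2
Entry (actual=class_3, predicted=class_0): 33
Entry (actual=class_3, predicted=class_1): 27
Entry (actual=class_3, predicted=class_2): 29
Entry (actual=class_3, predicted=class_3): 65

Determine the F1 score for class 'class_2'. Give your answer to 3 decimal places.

Take TP from the diagonal, FP from the rest of the 'class_2' prediction marginal, FN from the rest of the 'class_2' actual marginal.
F1 score = 2·TP/(2·TP+FP+FN).
class_2: TP=89, FP=25+15+29=69, FN=7+2+2=11 → 178/258 = 0.6899

0.690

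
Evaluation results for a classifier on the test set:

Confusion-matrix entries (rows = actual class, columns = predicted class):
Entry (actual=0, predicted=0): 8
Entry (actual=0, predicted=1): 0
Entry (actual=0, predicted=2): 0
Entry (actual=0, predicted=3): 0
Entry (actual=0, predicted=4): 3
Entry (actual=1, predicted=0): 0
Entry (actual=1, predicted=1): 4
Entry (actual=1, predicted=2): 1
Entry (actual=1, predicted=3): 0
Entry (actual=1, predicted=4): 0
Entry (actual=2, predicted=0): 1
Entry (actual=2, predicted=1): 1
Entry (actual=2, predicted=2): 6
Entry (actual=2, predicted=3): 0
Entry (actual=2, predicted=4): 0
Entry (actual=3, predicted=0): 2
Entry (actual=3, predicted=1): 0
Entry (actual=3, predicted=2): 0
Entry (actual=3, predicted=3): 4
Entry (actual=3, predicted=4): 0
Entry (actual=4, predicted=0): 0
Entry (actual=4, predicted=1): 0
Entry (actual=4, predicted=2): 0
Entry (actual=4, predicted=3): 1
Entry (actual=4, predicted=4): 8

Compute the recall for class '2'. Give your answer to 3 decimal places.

recall = TP/(TP+FN).
2: TP=6, FN=1+1+0+0=2 → 6/8 = 0.7500

0.750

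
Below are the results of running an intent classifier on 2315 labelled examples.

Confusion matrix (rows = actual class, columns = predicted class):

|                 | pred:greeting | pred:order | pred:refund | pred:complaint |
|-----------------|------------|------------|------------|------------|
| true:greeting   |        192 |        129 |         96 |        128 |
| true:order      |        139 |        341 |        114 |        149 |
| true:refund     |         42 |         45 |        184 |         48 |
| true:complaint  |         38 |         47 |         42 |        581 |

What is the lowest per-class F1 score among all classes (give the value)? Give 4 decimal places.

Per-class F1 score (2·TP/(2·TP+FP+FN)):
  greeting: TP=192, FP=139+42+38=219, FN=129+96+128=353 → 384/956 = 0.40167
  order: TP=341, FP=129+45+47=221, FN=139+114+149=402 → 682/1305 = 0.52261
  refund: TP=184, FP=96+114+42=252, FN=42+45+48=135 → 368/755 = 0.48742
  complaint: TP=581, FP=128+149+48=325, FN=38+47+42=127 → 1162/1614 = 0.71995
Lowest is class 'greeting' with F1 score = 0.4017.

0.4017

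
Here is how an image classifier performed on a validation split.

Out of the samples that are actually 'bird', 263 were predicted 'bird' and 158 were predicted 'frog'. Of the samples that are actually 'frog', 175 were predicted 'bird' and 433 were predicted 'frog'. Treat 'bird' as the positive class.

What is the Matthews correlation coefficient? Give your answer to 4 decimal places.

0.3350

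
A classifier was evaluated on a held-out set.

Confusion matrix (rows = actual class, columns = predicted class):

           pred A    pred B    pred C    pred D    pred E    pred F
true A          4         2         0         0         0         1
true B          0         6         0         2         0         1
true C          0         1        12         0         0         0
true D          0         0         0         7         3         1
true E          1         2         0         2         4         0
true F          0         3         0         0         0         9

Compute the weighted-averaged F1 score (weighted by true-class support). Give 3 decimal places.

0.694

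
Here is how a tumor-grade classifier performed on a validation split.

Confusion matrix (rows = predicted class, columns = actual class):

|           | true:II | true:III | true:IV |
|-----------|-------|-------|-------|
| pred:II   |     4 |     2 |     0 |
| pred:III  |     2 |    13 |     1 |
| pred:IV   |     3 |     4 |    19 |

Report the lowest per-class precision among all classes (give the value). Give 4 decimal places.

0.6667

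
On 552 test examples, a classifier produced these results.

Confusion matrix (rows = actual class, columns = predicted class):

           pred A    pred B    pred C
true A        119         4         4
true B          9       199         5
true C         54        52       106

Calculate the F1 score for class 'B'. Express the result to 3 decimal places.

0.850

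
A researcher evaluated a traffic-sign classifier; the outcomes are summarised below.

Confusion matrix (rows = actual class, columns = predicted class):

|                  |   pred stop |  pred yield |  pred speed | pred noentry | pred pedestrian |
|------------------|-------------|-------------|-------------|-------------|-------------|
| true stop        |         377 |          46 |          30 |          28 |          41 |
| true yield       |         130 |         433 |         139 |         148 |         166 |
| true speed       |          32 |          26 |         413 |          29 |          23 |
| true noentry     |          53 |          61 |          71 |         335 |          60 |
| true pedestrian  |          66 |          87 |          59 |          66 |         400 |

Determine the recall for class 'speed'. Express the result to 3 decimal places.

Treat 'speed' as positive and all other classes as negative.
recall = TP/(TP+FN).
speed: TP=413, FN=32+26+29+23=110 → 413/523 = 0.7897

0.790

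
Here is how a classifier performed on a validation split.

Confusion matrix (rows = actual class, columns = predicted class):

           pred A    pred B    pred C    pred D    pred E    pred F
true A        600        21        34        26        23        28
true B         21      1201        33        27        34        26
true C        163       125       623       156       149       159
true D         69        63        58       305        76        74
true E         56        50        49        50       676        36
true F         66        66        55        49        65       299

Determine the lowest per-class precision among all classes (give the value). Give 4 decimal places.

0.4807

Per-class precision (TP/(TP+FP)):
  A: TP=600, FP=21+163+69+56+66=375 → 600/975 = 0.61538
  B: TP=1201, FP=21+125+63+50+66=325 → 1201/1526 = 0.78702
  C: TP=623, FP=34+33+58+49+55=229 → 623/852 = 0.73122
  D: TP=305, FP=26+27+156+50+49=308 → 305/613 = 0.49755
  E: TP=676, FP=23+34+149+76+65=347 → 676/1023 = 0.66080
  F: TP=299, FP=28+26+159+74+36=323 → 299/622 = 0.48071
Lowest is class 'F' with precision = 0.4807.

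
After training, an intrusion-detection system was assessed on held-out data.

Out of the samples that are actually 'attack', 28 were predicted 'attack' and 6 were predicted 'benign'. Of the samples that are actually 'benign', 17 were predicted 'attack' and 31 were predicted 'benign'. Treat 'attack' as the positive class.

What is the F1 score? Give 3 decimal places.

0.709

Precision = TP/(TP+FP) = 28/45 = 0.6222
Recall = TP/(TP+FN) = 28/34 = 0.8235
F1 = 2·TP/(2·TP+FP+FN) = 56/79 = 0.709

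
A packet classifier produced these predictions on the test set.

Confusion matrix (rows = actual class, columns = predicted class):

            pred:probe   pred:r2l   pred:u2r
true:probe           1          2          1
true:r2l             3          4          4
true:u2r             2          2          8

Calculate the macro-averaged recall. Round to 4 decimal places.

Per-class recall (TP/(TP+FN)):
  probe: TP=1, FN=2+1=3 → 1/4 = 0.25000
  r2l: TP=4, FN=3+4=7 → 4/11 = 0.36364
  u2r: TP=8, FN=2+2=4 → 8/12 = 0.66667
Macro-recall = mean = (0.25000 + 0.36364 + 0.66667) / 3 = 0.4268

0.4268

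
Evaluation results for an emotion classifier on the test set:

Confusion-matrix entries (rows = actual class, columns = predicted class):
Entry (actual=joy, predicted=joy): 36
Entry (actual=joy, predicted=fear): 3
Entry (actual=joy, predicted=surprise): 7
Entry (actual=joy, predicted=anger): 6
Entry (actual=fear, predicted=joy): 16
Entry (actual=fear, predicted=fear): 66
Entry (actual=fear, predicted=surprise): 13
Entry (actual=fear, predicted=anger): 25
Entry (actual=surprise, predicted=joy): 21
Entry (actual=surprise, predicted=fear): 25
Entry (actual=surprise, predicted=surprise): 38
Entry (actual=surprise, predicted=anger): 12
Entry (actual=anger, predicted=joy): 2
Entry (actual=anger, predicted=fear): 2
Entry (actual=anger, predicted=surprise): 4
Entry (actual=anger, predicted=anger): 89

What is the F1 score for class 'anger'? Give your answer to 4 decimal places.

Take TP from the diagonal, FP from the rest of the 'anger' prediction marginal, FN from the rest of the 'anger' actual marginal.
F1 score = 2·TP/(2·TP+FP+FN).
anger: TP=89, FP=6+25+12=43, FN=2+2+4=8 → 178/229 = 0.77729

0.7773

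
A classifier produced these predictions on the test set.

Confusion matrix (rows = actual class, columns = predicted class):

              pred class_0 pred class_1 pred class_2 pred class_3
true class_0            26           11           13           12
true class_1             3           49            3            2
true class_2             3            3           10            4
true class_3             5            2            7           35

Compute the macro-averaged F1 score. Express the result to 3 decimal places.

0.598

Per-class F1 score (2·TP/(2·TP+FP+FN)):
  class_0: TP=26, FP=3+3+5=11, FN=11+13+12=36 → 52/99 = 0.5253
  class_1: TP=49, FP=11+3+2=16, FN=3+3+2=8 → 98/122 = 0.8033
  class_2: TP=10, FP=13+3+7=23, FN=3+3+4=10 → 20/53 = 0.3774
  class_3: TP=35, FP=12+2+4=18, FN=5+2+7=14 → 70/102 = 0.6863
Macro-F1 score = mean = (0.5253 + 0.8033 + 0.3774 + 0.6863) / 4 = 0.598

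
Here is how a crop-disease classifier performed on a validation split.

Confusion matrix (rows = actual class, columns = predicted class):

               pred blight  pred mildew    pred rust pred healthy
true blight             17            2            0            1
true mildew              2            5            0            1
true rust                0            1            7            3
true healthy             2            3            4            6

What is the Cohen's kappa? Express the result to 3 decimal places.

0.516

Observed agreement pₒ = trace/N = 35/54 = 0.6481
Expected agreement pₑ = Σ (rowᵢ·colᵢ)/N² = (20·21 + 8·11 + 11·11 + 15·11)/54² = 0.2723
κ = (pₒ − pₑ)/(1 − pₑ) = (0.6481 − 0.2723)/(1 − 0.2723) = 0.516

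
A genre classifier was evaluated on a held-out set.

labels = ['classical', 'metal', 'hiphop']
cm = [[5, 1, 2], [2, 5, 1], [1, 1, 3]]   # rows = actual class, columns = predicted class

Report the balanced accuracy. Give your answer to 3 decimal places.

Balanced accuracy = mean of per-class recall.
  classical: recall = 5/8 = 0.6250
  metal: recall = 5/8 = 0.6250
  hiphop: recall = 3/5 = 0.6000
Mean = (0.6250 + 0.6250 + 0.6000) / 3 = 0.617

0.617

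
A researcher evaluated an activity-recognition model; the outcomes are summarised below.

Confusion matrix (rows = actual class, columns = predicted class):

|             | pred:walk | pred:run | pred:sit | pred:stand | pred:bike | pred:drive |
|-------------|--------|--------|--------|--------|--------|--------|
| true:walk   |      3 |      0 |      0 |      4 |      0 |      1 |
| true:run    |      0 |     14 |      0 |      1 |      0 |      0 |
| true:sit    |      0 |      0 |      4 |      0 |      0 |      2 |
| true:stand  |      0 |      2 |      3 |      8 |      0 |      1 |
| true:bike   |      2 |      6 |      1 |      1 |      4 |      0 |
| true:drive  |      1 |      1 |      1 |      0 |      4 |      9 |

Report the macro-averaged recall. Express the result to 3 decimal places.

Per-class recall (TP/(TP+FN)):
  walk: TP=3, FN=0+0+4+0+1=5 → 3/8 = 0.3750
  run: TP=14, FN=0+0+1+0+0=1 → 14/15 = 0.9333
  sit: TP=4, FN=0+0+0+0+2=2 → 4/6 = 0.6667
  stand: TP=8, FN=0+2+3+0+1=6 → 8/14 = 0.5714
  bike: TP=4, FN=2+6+1+1+0=10 → 4/14 = 0.2857
  drive: TP=9, FN=1+1+1+0+4=7 → 9/16 = 0.5625
Macro-recall = mean = (0.3750 + 0.9333 + 0.6667 + 0.5714 + 0.2857 + 0.5625) / 6 = 0.566

0.566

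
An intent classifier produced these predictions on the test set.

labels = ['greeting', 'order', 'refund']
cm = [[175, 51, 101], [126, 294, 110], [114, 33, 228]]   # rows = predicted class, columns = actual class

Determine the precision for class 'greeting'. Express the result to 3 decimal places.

precision = TP/(TP+FP).
greeting: TP=175, FP=51+101=152 → 175/327 = 0.5352

0.535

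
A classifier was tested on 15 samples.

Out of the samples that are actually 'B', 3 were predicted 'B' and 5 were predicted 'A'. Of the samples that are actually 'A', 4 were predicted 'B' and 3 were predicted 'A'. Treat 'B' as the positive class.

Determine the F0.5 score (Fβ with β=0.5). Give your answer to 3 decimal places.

Fβ = (1+β²)·TP / ((1+β²)·TP + β²·FN + FP), with β²=1/4
= 1.25·3 / (1.25·3 + 0.25·5 + 4) = 0.417

0.417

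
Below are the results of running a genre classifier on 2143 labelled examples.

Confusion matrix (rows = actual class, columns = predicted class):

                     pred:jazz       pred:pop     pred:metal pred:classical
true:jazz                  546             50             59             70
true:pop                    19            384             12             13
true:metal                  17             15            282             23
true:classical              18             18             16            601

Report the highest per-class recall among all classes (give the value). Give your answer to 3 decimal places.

Per-class recall (TP/(TP+FN)):
  jazz: TP=546, FN=50+59+70=179 → 546/725 = 0.7531
  pop: TP=384, FN=19+12+13=44 → 384/428 = 0.8972
  metal: TP=282, FN=17+15+23=55 → 282/337 = 0.8368
  classical: TP=601, FN=18+18+16=52 → 601/653 = 0.9204
Highest is class 'classical' with recall = 0.920.

0.920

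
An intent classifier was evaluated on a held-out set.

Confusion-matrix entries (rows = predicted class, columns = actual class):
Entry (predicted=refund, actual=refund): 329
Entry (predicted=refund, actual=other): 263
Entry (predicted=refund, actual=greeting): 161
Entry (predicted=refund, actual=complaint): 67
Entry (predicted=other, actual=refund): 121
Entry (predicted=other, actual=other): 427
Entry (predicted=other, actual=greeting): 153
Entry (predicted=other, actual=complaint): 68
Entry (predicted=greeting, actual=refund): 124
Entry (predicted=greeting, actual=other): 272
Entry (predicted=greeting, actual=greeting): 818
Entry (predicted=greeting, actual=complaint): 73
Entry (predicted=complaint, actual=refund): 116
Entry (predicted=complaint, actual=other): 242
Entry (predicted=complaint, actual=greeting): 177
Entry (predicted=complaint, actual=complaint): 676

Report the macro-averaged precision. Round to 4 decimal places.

Per-class precision (TP/(TP+FP)):
  refund: TP=329, FP=263+161+67=491 → 329/820 = 0.40122
  other: TP=427, FP=121+153+68=342 → 427/769 = 0.55527
  greeting: TP=818, FP=124+272+73=469 → 818/1287 = 0.63559
  complaint: TP=676, FP=116+242+177=535 → 676/1211 = 0.55822
Macro-precision = mean = (0.40122 + 0.55527 + 0.63559 + 0.55822) / 4 = 0.5376

0.5376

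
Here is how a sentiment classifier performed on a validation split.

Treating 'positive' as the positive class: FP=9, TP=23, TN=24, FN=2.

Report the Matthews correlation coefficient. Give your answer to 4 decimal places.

0.6445

MCC = (TP·TN − FP·FN) / √((TP+FP)(TP+FN)(TN+FP)(TN+FN))
Numerator = 23·24 − 9·2 = 534
Denominator = √(32·25·33·26) = √686400 = 828.4926
MCC = 534 / 828.4926 = 0.6445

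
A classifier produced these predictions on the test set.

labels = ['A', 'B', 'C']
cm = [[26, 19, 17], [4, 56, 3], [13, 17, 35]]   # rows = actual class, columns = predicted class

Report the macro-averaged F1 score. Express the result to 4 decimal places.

Per-class F1 score (2·TP/(2·TP+FP+FN)):
  A: TP=26, FP=4+13=17, FN=19+17=36 → 52/105 = 0.49524
  B: TP=56, FP=19+17=36, FN=4+3=7 → 112/155 = 0.72258
  C: TP=35, FP=17+3=20, FN=13+17=30 → 70/120 = 0.58333
Macro-F1 score = mean = (0.49524 + 0.72258 + 0.58333) / 3 = 0.6004

0.6004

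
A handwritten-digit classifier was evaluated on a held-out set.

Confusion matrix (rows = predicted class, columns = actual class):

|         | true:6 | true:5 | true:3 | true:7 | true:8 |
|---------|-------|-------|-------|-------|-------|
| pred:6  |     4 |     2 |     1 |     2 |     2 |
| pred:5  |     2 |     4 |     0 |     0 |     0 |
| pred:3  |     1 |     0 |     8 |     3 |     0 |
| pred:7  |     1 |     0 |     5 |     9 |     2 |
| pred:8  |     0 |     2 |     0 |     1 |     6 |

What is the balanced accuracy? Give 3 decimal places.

0.554

Balanced accuracy = mean of per-class recall.
  6: recall = 4/8 = 0.5000
  5: recall = 4/8 = 0.5000
  3: recall = 8/14 = 0.5714
  7: recall = 9/15 = 0.6000
  8: recall = 6/10 = 0.6000
Mean = (0.5000 + 0.5000 + 0.5714 + 0.6000 + 0.6000) / 5 = 0.554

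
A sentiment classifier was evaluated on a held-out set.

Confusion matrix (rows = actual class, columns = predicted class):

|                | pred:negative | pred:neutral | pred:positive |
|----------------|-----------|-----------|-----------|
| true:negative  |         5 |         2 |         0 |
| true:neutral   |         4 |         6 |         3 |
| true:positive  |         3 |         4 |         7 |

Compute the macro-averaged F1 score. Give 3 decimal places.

Per-class F1 score (2·TP/(2·TP+FP+FN)):
  negative: TP=5, FP=4+3=7, FN=2+0=2 → 10/19 = 0.5263
  neutral: TP=6, FP=2+4=6, FN=4+3=7 → 12/25 = 0.4800
  positive: TP=7, FP=0+3=3, FN=3+4=7 → 14/24 = 0.5833
Macro-F1 score = mean = (0.5263 + 0.4800 + 0.5833) / 3 = 0.530

0.530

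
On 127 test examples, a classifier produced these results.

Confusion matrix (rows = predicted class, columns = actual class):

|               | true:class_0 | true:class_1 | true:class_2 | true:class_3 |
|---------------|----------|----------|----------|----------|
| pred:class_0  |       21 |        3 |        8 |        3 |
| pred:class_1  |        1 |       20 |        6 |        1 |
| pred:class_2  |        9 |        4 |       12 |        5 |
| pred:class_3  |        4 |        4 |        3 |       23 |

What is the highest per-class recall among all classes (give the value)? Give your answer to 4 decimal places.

0.7188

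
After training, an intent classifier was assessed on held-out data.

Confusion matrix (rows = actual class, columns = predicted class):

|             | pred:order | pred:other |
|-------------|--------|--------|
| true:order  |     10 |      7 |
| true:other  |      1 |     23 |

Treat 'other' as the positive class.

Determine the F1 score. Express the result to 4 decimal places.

Precision = TP/(TP+FP) = 23/30 = 0.7667
Recall = TP/(TP+FN) = 23/24 = 0.9583
F1 = 2·TP/(2·TP+FP+FN) = 46/54 = 0.8519

0.8519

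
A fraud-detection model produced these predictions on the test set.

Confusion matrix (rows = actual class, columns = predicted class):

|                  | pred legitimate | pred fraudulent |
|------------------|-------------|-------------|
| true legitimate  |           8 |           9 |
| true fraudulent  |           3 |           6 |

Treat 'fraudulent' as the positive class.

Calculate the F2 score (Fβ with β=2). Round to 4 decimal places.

Fβ = (1+β²)·TP / ((1+β²)·TP + β²·FN + FP), with β²=4
= 5·6 / (5·6 + 4·3 + 9) = 0.5882

0.5882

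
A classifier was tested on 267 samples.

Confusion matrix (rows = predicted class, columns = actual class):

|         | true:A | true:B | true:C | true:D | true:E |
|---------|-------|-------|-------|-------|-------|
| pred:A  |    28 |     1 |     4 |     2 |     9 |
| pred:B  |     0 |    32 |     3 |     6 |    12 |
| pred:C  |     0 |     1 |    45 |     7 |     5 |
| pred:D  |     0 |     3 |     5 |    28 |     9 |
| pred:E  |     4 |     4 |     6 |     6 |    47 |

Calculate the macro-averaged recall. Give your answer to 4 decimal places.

0.7029

Per-class recall (TP/(TP+FN)):
  A: TP=28, FN=0+0+0+4=4 → 28/32 = 0.87500
  B: TP=32, FN=1+1+3+4=9 → 32/41 = 0.78049
  C: TP=45, FN=4+3+5+6=18 → 45/63 = 0.71429
  D: TP=28, FN=2+6+7+6=21 → 28/49 = 0.57143
  E: TP=47, FN=9+12+5+9=35 → 47/82 = 0.57317
Macro-recall = mean = (0.87500 + 0.78049 + 0.71429 + 0.57143 + 0.57317) / 5 = 0.7029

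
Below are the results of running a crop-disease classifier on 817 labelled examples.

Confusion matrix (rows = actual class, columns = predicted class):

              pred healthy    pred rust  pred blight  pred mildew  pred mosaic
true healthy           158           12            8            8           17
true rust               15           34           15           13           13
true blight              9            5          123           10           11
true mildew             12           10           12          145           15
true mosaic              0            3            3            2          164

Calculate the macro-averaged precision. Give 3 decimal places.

0.734

Per-class precision (TP/(TP+FP)):
  healthy: TP=158, FP=15+9+12+0=36 → 158/194 = 0.8144
  rust: TP=34, FP=12+5+10+3=30 → 34/64 = 0.5313
  blight: TP=123, FP=8+15+12+3=38 → 123/161 = 0.7640
  mildew: TP=145, FP=8+13+10+2=33 → 145/178 = 0.8146
  mosaic: TP=164, FP=17+13+11+15=56 → 164/220 = 0.7455
Macro-precision = mean = (0.8144 + 0.5313 + 0.7640 + 0.8146 + 0.7455) / 5 = 0.734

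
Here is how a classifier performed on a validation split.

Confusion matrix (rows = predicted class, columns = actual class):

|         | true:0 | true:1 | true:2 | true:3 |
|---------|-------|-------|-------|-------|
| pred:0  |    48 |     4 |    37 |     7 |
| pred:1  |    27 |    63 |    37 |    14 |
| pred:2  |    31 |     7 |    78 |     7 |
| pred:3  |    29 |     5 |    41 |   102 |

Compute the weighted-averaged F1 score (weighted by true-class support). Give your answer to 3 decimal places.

0.527

Per-class F1 score (2·TP/(2·TP+FP+FN)):
  0: TP=48, FP=4+37+7=48, FN=27+31+29=87 → 96/231 = 0.4156
  1: TP=63, FP=27+37+14=78, FN=4+7+5=16 → 126/220 = 0.5727
  2: TP=78, FP=31+7+7=45, FN=37+37+41=115 → 156/316 = 0.4937
  3: TP=102, FP=29+5+41=75, FN=7+14+7=28 → 204/307 = 0.6645
Weighted-F1 score = Σ (supportᵢ/N)·F1 scoreᵢ with N=537: (135/537)·0.4156 + (79/537)·0.5727 + (193/537)·0.4937 + (130/537)·0.6645 = 0.527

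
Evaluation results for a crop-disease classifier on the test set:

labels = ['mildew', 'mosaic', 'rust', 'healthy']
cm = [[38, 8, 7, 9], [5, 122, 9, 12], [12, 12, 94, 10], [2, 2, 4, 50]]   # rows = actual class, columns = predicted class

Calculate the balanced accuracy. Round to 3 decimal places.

0.758

Balanced accuracy = mean of per-class recall.
  mildew: recall = 38/62 = 0.6129
  mosaic: recall = 122/148 = 0.8243
  rust: recall = 94/128 = 0.7344
  healthy: recall = 50/58 = 0.8621
Mean = (0.6129 + 0.8243 + 0.7344 + 0.8621) / 4 = 0.758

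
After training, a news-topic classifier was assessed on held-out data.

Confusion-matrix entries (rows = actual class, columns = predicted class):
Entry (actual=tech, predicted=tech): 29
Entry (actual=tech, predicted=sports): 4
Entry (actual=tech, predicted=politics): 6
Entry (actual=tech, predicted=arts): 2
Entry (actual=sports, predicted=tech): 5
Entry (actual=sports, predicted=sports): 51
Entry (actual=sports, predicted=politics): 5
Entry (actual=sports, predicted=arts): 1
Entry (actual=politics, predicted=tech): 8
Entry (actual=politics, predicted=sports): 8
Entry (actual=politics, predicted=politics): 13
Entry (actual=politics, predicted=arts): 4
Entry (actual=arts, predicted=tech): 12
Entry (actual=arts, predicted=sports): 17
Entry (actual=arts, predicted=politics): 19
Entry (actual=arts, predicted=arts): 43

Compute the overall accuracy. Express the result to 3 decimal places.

Accuracy = trace / total = (29+51+13+43=136) / 227 = 136/227 = 0.599

0.599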